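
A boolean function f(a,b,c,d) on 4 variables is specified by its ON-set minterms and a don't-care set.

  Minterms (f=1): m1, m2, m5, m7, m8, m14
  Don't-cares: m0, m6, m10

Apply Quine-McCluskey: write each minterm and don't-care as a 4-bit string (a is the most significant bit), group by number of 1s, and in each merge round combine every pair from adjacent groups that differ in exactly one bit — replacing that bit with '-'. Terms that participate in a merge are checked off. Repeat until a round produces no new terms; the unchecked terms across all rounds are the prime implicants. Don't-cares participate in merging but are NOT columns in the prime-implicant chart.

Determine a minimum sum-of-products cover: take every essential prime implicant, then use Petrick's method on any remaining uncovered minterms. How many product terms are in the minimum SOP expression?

4

Round 0: 0000✓ 0001✓ 0010✓ 0101✓ 0110✓ 0111✓ 1000✓ 1010✓ 1110✓
Round 1: -000✓ -010✓ -110✓ 0-01 0-10✓ 00-0✓ 000- 01-1 011- 1-10✓ 10-0✓
Round 2: --10 -0-0
PIs = {--10, -0-0, 0-01, 000-, 01-1, 011-}
Coverage chart:
  m1: 0-01,000-
  m2: --10,-0-0
  m5: 0-01,01-1
  m7: 01-1,011-
  m8: -0-0 ←essential
  m14: --10 ←essential
Essential: --10, -0-0
Petrick residual → 0-01, 01-1
Min cover (4 terms): cd' + b'd' + a'c'd + a'bd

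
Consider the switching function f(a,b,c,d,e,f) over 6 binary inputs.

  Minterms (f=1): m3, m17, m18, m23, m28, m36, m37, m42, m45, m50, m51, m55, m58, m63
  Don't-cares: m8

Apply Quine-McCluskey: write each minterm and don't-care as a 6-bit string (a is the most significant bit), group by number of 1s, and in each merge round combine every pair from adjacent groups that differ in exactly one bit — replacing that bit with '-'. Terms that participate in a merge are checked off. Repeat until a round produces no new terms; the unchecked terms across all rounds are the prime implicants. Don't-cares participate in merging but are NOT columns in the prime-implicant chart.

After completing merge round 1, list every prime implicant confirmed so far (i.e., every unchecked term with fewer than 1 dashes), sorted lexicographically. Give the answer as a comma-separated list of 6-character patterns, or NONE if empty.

size-2^0 implicants → 000011  001000  010001  010010(✓)  010111(✓)  011100  100100(✓)  100101(✓)  101010(✓)  101101(✓)  110010(✓)  110011(✓)  110111(✓)  111010(✓)  111111(✓)
size-2^1 implicants → -10010  -10111  1-1010  10-101  10010-  11-010  11-111  110-11  11001-
Unchecked terms (primes): -10010, -10111, 000011, 001000, 010001, 011100, 1-1010, 10-101, 10010-, 11-010, 11-111, 110-11, 11001-

000011, 001000, 010001, 011100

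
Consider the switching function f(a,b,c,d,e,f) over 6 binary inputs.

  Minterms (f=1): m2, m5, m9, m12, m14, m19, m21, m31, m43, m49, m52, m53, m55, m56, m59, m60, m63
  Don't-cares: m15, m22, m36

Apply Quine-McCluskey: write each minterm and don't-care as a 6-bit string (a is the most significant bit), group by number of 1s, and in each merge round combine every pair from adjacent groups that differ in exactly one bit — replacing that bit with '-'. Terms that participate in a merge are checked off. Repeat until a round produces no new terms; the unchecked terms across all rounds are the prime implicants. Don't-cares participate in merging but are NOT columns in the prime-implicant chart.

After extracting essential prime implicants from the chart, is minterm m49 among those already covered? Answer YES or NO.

Round 0: 000010 000101✓ 001001 001100✓ 001110✓ 001111✓ 010011 010101✓ 010110 011111✓ 100100✓ 101011✓ 110001✓ 110100✓ 110101✓ 110111✓ 111000✓ 111011✓ 111100✓ 111111✓
Round 1: -10101 -11111 0-0101 0-1111 0011-0 00111- 1-0100 1-1011 11-100 11-111 110-01 1101-1 11010- 111-00 111-11
PIs = {-10101, -11111, 0-0101, 0-1111, 000010, 001001, 0011-0, 00111-, 010011, 010110, 1-0100, 1-1011, 11-100, 11-111, 110-01, 1101-1, 11010-, 111-00, 111-11}
Coverage chart:
  m2: 000010 ←essential
  m5: 0-0101 ←essential
  m9: 001001 ←essential
  m12: 0011-0 ←essential
  m14: 0011-0,00111-
  m19: 010011 ←essential
  m21: -10101,0-0101
  m31: -11111,0-1111
  m43: 1-1011 ←essential
  m49: 110-01 ←essential
  m52: 1-0100,11-100,11010-
  m53: -10101,110-01,1101-1,11010-
  m55: 11-111,1101-1
  m56: 111-00 ←essential
  m59: 1-1011,111-11
  m60: 11-100,111-00
  m63: -11111,11-111,111-11
Essential: 0-0101, 000010, 001001, 0011-0, 010011, 1-1011, 110-01, 111-00

YES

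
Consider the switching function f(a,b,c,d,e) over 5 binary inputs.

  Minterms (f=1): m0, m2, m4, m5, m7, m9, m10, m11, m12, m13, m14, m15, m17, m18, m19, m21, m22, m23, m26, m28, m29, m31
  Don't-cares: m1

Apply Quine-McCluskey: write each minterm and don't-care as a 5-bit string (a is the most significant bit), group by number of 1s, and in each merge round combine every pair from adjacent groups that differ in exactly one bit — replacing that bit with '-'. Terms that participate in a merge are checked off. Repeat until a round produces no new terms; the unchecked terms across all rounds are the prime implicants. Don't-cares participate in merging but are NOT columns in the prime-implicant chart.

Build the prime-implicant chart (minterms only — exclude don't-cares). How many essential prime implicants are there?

4

size-2^0 implicants → 00000(✓)  00001(✓)  00010(✓)  00100(✓)  00101(✓)  00111(✓)  01001(✓)  01010(✓)  01011(✓)  01100(✓)  01101(✓)  01110(✓)  01111(✓)  10001(✓)  10010(✓)  10011(✓)  10101(✓)  10110(✓)  10111(✓)  11010(✓)  11100(✓)  11101(✓)  11111(✓)
size-2^1 implicants → -0001(✓)  -0010(✓)  -0101(✓)  -0111(✓)  -1010(✓)  -1100(✓)  -1101(✓)  -1111(✓)  0-001(✓)  0-010(✓)  0-100(✓)  0-101(✓)  0-111(✓)  00-00(✓)  00-01(✓)  000-0  0000-(✓)  001-1(✓)  0010-(✓)  01-01(✓)  01-10(✓)  01-11(✓)  010-1(✓)  0101-(✓)  011-0(✓)  011-1(✓)  0110-(✓)  0111-(✓)  1-010(✓)  1-101(✓)  1-111(✓)  10-01(✓)  10-10(✓)  10-11(✓)  100-1(✓)  1001-(✓)  101-1(✓)  1011-(✓)  111-1(✓)  1110-(✓)
size-2^2 implicants → --010  --101(✓)  --111(✓)  -0-01  -01-1(✓)  -11-1(✓)  -110-  0--01  0-1-1(✓)  0-10-  00-0-  01--1  01-1-  011--  1-1-1(✓)  10--1  10-1-
size-2^3 implicants → --1-1
Unchecked terms (primes): --010, --1-1, -0-01, -110-, 0--01, 0-10-, 00-0-, 000-0, 01--1, 01-1-, 011--, 10--1, 10-1-
Minterm coverage:
  m0 ⊆ 00-0-,000-0
  m2 ⊆ --010,000-0
  m4 ⊆ 0-10-,00-0-
  m5 ⊆ --1-1,-0-01,0--01,0-10-,00-0-
  m7 ⊆ --1-1 [E]
  m9 ⊆ 0--01,01--1
  m10 ⊆ --010,01-1-
  m11 ⊆ 01--1,01-1-
  m12 ⊆ -110-,0-10-,011--
  m13 ⊆ --1-1,-110-,0--01,0-10-,01--1,011--
  m14 ⊆ 01-1-,011--
  m15 ⊆ --1-1,01--1,01-1-,011--
  m17 ⊆ -0-01,10--1
  m18 ⊆ --010,10-1-
  m19 ⊆ 10--1,10-1-
  m21 ⊆ --1-1,-0-01,10--1
  m22 ⊆ 10-1- [E]
  m23 ⊆ --1-1,10--1,10-1-
  m26 ⊆ --010 [E]
  m28 ⊆ -110- [E]
  m29 ⊆ --1-1,-110-
  m31 ⊆ --1-1 [E]
E = {--010, --1-1, -110-, 10-1-}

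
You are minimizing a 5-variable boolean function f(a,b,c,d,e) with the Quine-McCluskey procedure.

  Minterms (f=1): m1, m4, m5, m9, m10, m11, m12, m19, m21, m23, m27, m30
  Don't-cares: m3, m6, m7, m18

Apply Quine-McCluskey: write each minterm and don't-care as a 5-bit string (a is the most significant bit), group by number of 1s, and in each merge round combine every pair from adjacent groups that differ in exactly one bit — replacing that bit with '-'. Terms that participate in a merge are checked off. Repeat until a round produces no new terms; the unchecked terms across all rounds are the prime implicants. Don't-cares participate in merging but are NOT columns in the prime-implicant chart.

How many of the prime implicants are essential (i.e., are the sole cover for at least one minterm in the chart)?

6

[col 0] 00001*, 00011*, 00100*, 00101*, 00110*, 00111*, 01001*, 01010*, 01011*, 01100*, 10010*, 10011*, 10101*, 10111*, 11011*, 11110
[col 1] -0011*, -0101*, -0111*, -1011*, 0-001*, 0-011*, 0-100, 00-01*, 00-11*, 000-1*, 001-0*, 001-1*, 0010-*, 0011-*, 010-1*, 0101-, 1-011*, 10-11*, 1001-, 101-1*
[col 2] --011, -0-11, -01-1, 0-0-1, 00--1, 001--
Prime implicants: --011, -0-11, -01-1, 0-0-1, 0-100, 00--1, 001--, 0101-, 1001-, 11110
PI chart (minterm → PIs covering it):
  1 | 0-0-1,00--1
  4 | 0-100,001--
  5 | -01-1,00--1,001--
  9 | 0-0-1  (sole → essential)
  10 | 0101-  (sole → essential)
  11 | --011,0-0-1,0101-
  12 | 0-100  (sole → essential)
  19 | --011,-0-11,1001-
  21 | -01-1  (sole → essential)
  23 | -0-11,-01-1
  27 | --011  (sole → essential)
  30 | 11110  (sole → essential)
Essential prime implicants: --011, -01-1, 0-0-1, 0-100, 0101-, 11110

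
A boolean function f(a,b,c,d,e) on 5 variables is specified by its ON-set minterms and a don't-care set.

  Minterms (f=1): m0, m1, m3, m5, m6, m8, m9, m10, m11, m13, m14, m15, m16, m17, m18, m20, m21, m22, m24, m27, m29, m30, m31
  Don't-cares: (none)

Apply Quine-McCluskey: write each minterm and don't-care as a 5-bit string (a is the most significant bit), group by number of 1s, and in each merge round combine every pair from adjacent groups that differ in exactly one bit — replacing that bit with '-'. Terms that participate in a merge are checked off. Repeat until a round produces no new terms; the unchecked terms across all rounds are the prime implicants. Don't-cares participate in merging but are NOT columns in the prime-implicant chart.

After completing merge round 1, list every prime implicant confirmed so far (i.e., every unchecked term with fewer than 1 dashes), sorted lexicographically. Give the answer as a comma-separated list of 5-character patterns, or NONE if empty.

NONE

size-2^0 implicants → 00000(✓)  00001(✓)  00011(✓)  00101(✓)  00110(✓)  01000(✓)  01001(✓)  01010(✓)  01011(✓)  01101(✓)  01110(✓)  01111(✓)  10000(✓)  10001(✓)  10010(✓)  10100(✓)  10101(✓)  10110(✓)  11000(✓)  11011(✓)  11101(✓)  11110(✓)  11111(✓)
size-2^1 implicants → -0000(✓)  -0001(✓)  -0101(✓)  -0110(✓)  -1000(✓)  -1011(✓)  -1101(✓)  -1110(✓)  -1111(✓)  0-000(✓)  0-001(✓)  0-011(✓)  0-101(✓)  0-110(✓)  00-01(✓)  000-1(✓)  0000-(✓)  01-01(✓)  01-10(✓)  01-11(✓)  010-0(✓)  010-1(✓)  0100-(✓)  0101-(✓)  011-1(✓)  0111-(✓)  1-000(✓)  1-101(✓)  1-110(✓)  10-00(✓)  10-01(✓)  10-10(✓)  100-0(✓)  1000-(✓)  101-0(✓)  1010-(✓)  11-11(✓)  111-1(✓)  1111-(✓)
size-2^2 implicants → --000  --101  --110  -0-01  -000-  -1-11  -11-1  -111-  0--01  0-0-1  0-00-  01--1  01-1-  010--  10--0  10-0-
Unchecked terms (primes): --000, --101, --110, -0-01, -000-, -1-11, -11-1, -111-, 0--01, 0-0-1, 0-00-, 01--1, 01-1-, 010--, 10--0, 10-0-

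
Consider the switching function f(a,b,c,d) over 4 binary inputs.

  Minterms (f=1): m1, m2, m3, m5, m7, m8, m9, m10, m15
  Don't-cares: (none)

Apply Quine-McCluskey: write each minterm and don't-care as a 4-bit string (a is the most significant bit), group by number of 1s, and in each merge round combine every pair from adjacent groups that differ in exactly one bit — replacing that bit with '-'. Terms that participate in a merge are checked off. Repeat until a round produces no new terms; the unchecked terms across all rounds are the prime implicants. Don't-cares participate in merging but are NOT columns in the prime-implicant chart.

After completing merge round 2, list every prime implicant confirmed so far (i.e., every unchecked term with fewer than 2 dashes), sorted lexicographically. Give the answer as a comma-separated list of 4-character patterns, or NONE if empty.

-001, -010, -111, 001-, 10-0, 100-

[col 0] 0001*, 0010*, 0011*, 0101*, 0111*, 1000*, 1001*, 1010*, 1111*
[col 1] -001, -010, -111, 0-01*, 0-11*, 00-1*, 001-, 01-1*, 10-0, 100-
[col 2] 0--1
Prime implicants: -001, -010, -111, 0--1, 001-, 10-0, 100-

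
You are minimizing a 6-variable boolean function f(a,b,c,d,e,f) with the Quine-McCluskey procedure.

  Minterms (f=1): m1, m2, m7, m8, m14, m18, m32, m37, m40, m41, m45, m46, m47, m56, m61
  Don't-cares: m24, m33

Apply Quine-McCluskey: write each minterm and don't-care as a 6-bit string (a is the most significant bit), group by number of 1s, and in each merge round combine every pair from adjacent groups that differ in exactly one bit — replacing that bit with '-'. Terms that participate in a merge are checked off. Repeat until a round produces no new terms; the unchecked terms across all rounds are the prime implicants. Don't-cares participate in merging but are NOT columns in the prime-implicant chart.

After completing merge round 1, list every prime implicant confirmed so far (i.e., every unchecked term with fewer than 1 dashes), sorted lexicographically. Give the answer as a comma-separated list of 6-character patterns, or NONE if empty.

[col 0] 000001*, 000010*, 000111, 001000*, 001110*, 010010*, 011000*, 100000*, 100001*, 100101*, 101000*, 101001*, 101101*, 101110*, 101111*, 111000*, 111101*
[col 1] -00001, -01000*, -01110, -11000*, 0-0010, 0-1000*, 1-1000*, 1-1101, 10-000*, 10-001*, 10-101*, 100-01*, 10000-*, 101-01*, 10100-*, 1011-1, 10111-
[col 2] --1000, 10--01, 10-00-
Prime implicants: --1000, -00001, -01110, 0-0010, 000111, 1-1101, 10--01, 10-00-, 1011-1, 10111-

000111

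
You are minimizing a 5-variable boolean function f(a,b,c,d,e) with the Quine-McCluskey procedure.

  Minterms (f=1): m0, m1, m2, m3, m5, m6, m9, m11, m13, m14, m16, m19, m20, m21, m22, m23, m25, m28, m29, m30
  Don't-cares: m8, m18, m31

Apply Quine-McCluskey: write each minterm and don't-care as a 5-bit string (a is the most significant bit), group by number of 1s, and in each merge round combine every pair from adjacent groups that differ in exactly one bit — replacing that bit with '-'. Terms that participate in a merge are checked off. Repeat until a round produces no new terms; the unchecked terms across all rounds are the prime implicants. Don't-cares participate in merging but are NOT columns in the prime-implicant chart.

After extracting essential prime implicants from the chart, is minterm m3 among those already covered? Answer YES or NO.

[col 0] 00000*, 00001*, 00010*, 00011*, 00101*, 00110*, 01000*, 01001*, 01011*, 01101*, 01110*, 10000*, 10010*, 10011*, 10100*, 10101*, 10110*, 10111*, 11001*, 11100*, 11101*, 11110*, 11111*
[col 1] -0000*, -0010*, -0011*, -0101*, -0110*, -1001*, -1101*, -1110*, 0-000*, 0-001*, 0-011*, 0-101*, 0-110*, 00-01*, 00-10*, 000-0*, 000-1*, 0000-*, 0001-*, 01-01*, 010-1*, 0100-*, 1-100*, 1-101*, 1-110*, 1-111*, 10-00*, 10-10*, 10-11*, 100-0*, 1001-*, 101-0*, 101-1*, 1010-*, 1011-*, 11-01*, 111-0*, 111-1*, 1110-*, 1111-*
[col 2] --101, --110, -0-10, -00-0, -001-, -1-01, 0--01, 0-0-1, 0-00-, 000--, 1-1-0*, 1-1-1*, 1-10-*, 1-11-*, 10--0, 10-1-, 101--*, 111--*
[col 3] 1-1--
Prime implicants: --101, --110, -0-10, -00-0, -001-, -1-01, 0--01, 0-0-1, 0-00-, 000--, 1-1--, 10--0, 10-1-
PI chart (minterm → PIs covering it):
  0 | -00-0,0-00-,000--
  1 | 0--01,0-0-1,0-00-,000--
  2 | -0-10,-00-0,-001-,000--
  3 | -001-,0-0-1,000--
  5 | --101,0--01
  6 | --110,-0-10
  9 | -1-01,0--01,0-0-1,0-00-
  11 | 0-0-1  (sole → essential)
  13 | --101,-1-01,0--01
  14 | --110  (sole → essential)
  16 | -00-0,10--0
  19 | -001-,10-1-
  20 | 1-1--,10--0
  21 | --101,1-1--
  22 | --110,-0-10,1-1--,10--0,10-1-
  23 | 1-1--,10-1-
  25 | -1-01  (sole → essential)
  28 | 1-1--  (sole → essential)
  29 | --101,-1-01,1-1--
  30 | --110,1-1--
Essential prime implicants: --110, -1-01, 0-0-1, 1-1--

YES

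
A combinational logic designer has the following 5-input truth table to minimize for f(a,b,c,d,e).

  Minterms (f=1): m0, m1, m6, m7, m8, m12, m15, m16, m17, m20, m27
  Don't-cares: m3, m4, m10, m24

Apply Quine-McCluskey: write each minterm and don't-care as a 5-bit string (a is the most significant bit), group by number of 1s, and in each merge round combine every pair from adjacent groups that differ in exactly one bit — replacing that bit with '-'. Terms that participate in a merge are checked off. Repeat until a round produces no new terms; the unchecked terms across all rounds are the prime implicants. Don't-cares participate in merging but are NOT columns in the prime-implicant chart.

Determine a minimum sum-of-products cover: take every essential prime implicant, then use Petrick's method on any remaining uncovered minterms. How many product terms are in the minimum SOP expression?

[col 0] 00000*, 00001*, 00011*, 00100*, 00110*, 00111*, 01000*, 01010*, 01100*, 01111*, 10000*, 10001*, 10100*, 11000*, 11011
[col 1] -0000*, -0001*, -0100*, -1000*, 0-000*, 0-100*, 0-111, 00-00*, 00-11, 000-1, 0000-*, 001-0, 0011-, 01-00*, 010-0, 1-000*, 10-00*, 1000-*
[col 2] --000, -0-00, -000-, 0--00
Prime implicants: --000, -0-00, -000-, 0--00, 0-111, 00-11, 000-1, 001-0, 0011-, 010-0, 11011
PI chart (minterm → PIs covering it):
  0 | --000,-0-00,-000-,0--00
  1 | -000-,000-1
  6 | 001-0,0011-
  7 | 0-111,00-11,0011-
  8 | --000,0--00,010-0
  12 | 0--00  (sole → essential)
  15 | 0-111  (sole → essential)
  16 | --000,-0-00,-000-
  17 | -000-  (sole → essential)
  20 | -0-00  (sole → essential)
  27 | 11011  (sole → essential)
Essential prime implicants: -0-00, -000-, 0--00, 0-111, 11011
Petrick residual → 001-0
Minimum SOP uses 6 PIs: b'd'e' + b'c'd' + a'd'e' + a'cde + a'b'ce' + abc'de

6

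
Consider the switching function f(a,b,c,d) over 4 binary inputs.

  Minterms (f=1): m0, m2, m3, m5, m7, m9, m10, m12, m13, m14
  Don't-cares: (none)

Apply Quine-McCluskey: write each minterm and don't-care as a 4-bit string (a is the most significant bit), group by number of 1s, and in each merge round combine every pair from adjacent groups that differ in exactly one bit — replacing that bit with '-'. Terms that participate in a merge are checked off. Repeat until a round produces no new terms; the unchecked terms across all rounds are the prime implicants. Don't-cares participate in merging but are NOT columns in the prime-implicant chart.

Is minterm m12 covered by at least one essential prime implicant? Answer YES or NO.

Round 0: 0000✓ 0010✓ 0011✓ 0101✓ 0111✓ 1001✓ 1010✓ 1100✓ 1101✓ 1110✓
Round 1: -010 -101 0-11 00-0 001- 01-1 1-01 1-10 11-0 110-
PIs = {-010, -101, 0-11, 00-0, 001-, 01-1, 1-01, 1-10, 11-0, 110-}
Coverage chart:
  m0: 00-0 ←essential
  m2: -010,00-0,001-
  m3: 0-11,001-
  m5: -101,01-1
  m7: 0-11,01-1
  m9: 1-01 ←essential
  m10: -010,1-10
  m12: 11-0,110-
  m13: -101,1-01,110-
  m14: 1-10,11-0
Essential: 00-0, 1-01

NO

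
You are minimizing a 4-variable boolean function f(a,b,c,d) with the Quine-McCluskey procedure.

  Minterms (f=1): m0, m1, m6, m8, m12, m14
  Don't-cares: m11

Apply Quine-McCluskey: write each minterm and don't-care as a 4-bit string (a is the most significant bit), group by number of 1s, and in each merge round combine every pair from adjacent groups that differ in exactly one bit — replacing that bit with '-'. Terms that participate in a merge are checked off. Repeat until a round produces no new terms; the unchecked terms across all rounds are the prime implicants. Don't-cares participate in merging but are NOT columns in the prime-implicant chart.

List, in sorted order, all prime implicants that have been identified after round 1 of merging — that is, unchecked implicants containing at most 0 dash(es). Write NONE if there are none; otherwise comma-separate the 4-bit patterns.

1011

size-2^0 implicants → 0000(✓)  0001(✓)  0110(✓)  1000(✓)  1011  1100(✓)  1110(✓)
size-2^1 implicants → -000  -110  000-  1-00  11-0
Unchecked terms (primes): -000, -110, 000-, 1-00, 1011, 11-0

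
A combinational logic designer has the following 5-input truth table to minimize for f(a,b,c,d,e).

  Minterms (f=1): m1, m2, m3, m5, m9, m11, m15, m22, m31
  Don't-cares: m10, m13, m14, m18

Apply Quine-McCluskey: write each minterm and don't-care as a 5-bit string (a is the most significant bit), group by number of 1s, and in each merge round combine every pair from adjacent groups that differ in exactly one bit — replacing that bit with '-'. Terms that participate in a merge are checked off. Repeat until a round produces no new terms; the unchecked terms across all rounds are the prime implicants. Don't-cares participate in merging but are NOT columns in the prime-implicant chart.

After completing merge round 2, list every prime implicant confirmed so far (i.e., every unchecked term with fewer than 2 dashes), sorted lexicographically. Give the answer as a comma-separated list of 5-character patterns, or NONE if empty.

-0010, -1111, 10-10

[col 0] 00001*, 00010*, 00011*, 00101*, 01001*, 01010*, 01011*, 01101*, 01110*, 01111*, 10010*, 10110*, 11111*
[col 1] -0010, -1111, 0-001*, 0-010*, 0-011*, 0-101*, 00-01*, 000-1*, 0001-*, 01-01*, 01-10*, 01-11*, 010-1*, 0101-*, 011-1*, 0111-*, 10-10
[col 2] 0--01, 0-0-1, 0-01-, 01--1, 01-1-
Prime implicants: -0010, -1111, 0--01, 0-0-1, 0-01-, 01--1, 01-1-, 10-10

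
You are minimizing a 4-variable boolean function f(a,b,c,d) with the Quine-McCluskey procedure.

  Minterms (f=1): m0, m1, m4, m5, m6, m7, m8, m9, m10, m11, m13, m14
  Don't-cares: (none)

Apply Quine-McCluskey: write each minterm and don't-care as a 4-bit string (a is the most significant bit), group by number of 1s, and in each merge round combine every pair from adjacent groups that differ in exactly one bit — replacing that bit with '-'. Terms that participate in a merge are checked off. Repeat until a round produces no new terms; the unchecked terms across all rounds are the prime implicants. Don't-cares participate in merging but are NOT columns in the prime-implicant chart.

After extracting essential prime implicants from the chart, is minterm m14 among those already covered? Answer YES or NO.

[col 0] 0000*, 0001*, 0100*, 0101*, 0110*, 0111*, 1000*, 1001*, 1010*, 1011*, 1101*, 1110*
[col 1] -000*, -001*, -101*, -110, 0-00*, 0-01*, 000-*, 01-0*, 01-1*, 010-*, 011-*, 1-01*, 1-10, 10-0*, 10-1*, 100-*, 101-*
[col 2] --01, -00-, 0-0-, 01--, 10--
Prime implicants: --01, -00-, -110, 0-0-, 01--, 1-10, 10--
PI chart (minterm → PIs covering it):
  0 | -00-,0-0-
  1 | --01,-00-,0-0-
  4 | 0-0-,01--
  5 | --01,0-0-,01--
  6 | -110,01--
  7 | 01--  (sole → essential)
  8 | -00-,10--
  9 | --01,-00-,10--
  10 | 1-10,10--
  11 | 10--  (sole → essential)
  13 | --01  (sole → essential)
  14 | -110,1-10
Essential prime implicants: --01, 01--, 10--

NO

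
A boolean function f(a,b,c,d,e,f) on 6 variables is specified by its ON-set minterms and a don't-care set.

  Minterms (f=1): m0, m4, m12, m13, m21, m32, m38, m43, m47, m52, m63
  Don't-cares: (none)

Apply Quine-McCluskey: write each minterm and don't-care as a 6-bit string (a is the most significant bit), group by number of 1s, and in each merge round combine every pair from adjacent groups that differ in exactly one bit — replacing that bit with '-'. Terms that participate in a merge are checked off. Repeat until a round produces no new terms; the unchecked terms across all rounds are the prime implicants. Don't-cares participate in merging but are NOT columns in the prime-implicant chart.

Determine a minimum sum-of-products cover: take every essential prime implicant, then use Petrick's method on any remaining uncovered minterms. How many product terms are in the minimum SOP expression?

size-2^0 implicants → 000000(✓)  000100(✓)  001100(✓)  001101(✓)  010101  100000(✓)  100110  101011(✓)  101111(✓)  110100  111111(✓)
size-2^1 implicants → -00000  00-100  000-00  00110-  1-1111  101-11
Unchecked terms (primes): -00000, 00-100, 000-00, 00110-, 010101, 1-1111, 100110, 101-11, 110100
Minterm coverage:
  m0 ⊆ -00000,000-00
  m4 ⊆ 00-100,000-00
  m12 ⊆ 00-100,00110-
  m13 ⊆ 00110- [E]
  m21 ⊆ 010101 [E]
  m32 ⊆ -00000 [E]
  m38 ⊆ 100110 [E]
  m43 ⊆ 101-11 [E]
  m47 ⊆ 1-1111,101-11
  m52 ⊆ 110100 [E]
  m63 ⊆ 1-1111 [E]
E = {-00000, 00110-, 010101, 1-1111, 100110, 101-11, 110100}
Petrick residual → 00-100
Cover = b'c'd'e'f' + a'b'de'f' + a'b'cde' + a'bc'de'f + acdef + ab'c'def' + ab'cef + abc'de'f'  |cover|=8

8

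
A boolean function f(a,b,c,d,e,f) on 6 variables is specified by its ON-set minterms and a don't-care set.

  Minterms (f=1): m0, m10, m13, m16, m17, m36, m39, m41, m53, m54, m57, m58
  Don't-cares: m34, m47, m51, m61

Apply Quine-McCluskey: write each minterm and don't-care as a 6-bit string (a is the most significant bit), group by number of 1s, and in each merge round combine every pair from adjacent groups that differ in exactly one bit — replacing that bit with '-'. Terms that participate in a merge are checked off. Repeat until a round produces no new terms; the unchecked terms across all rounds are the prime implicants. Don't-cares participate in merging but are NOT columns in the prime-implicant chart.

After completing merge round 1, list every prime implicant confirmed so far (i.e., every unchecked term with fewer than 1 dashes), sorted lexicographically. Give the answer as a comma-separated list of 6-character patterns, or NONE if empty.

001010, 001101, 100010, 100100, 110011, 110110, 111010

size-2^0 implicants → 000000(✓)  001010  001101  010000(✓)  010001(✓)  100010  100100  100111(✓)  101001(✓)  101111(✓)  110011  110101(✓)  110110  111001(✓)  111010  111101(✓)
size-2^1 implicants → 0-0000  01000-  1-1001  10-111  11-101  111-01
Unchecked terms (primes): 0-0000, 001010, 001101, 01000-, 1-1001, 10-111, 100010, 100100, 11-101, 110011, 110110, 111-01, 111010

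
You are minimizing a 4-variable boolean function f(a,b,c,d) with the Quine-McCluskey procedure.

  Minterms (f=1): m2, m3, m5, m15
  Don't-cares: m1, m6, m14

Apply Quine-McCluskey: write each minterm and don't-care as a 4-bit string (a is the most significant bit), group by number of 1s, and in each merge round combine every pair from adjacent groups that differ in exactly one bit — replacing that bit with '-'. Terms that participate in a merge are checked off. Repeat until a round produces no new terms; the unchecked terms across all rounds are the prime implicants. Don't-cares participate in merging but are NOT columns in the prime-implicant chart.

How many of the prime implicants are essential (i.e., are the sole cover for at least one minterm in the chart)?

size-2^0 implicants → 0001(✓)  0010(✓)  0011(✓)  0101(✓)  0110(✓)  1110(✓)  1111(✓)
size-2^1 implicants → -110  0-01  0-10  00-1  001-  111-
Unchecked terms (primes): -110, 0-01, 0-10, 00-1, 001-, 111-
Minterm coverage:
  m2 ⊆ 0-10,001-
  m3 ⊆ 00-1,001-
  m5 ⊆ 0-01 [E]
  m15 ⊆ 111- [E]
E = {0-01, 111-}

2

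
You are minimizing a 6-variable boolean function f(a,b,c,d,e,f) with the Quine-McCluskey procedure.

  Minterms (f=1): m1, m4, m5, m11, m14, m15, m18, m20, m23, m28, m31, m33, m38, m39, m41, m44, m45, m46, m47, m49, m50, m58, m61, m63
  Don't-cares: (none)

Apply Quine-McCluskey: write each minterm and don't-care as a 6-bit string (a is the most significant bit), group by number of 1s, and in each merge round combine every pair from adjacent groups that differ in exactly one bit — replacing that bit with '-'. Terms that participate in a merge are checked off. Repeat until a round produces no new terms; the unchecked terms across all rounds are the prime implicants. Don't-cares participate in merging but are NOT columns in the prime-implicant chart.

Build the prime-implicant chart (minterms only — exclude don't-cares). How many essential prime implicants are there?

[col 0] 000001*, 000100*, 000101*, 001011*, 001110*, 001111*, 010010*, 010100*, 010111*, 011100*, 011111*, 100001*, 100110*, 100111*, 101001*, 101100*, 101101*, 101110*, 101111*, 110001*, 110010*, 111010*, 111101*, 111111*
[col 1] -00001, -01110*, -01111*, -10010, -11111*, 0-0100, 0-1111*, 000-01, 00010-, 001-11, 00111-*, 01-100, 01-111, 1-0001, 1-1101*, 1-1111*, 10-001, 10-110*, 10-111*, 10011-*, 101-01, 1011-0*, 1011-1*, 10110-*, 10111-*, 11-010, 1111-1*
[col 2] --1111, -0111-, 1-11-1, 10-11-, 1011--
Prime implicants: --1111, -00001, -0111-, -10010, 0-0100, 000-01, 00010-, 001-11, 01-100, 01-111, 1-0001, 1-11-1, 10-001, 10-11-, 101-01, 1011--, 11-010
PI chart (minterm → PIs covering it):
  1 | -00001,000-01
  4 | 0-0100,00010-
  5 | 000-01,00010-
  11 | 001-11  (sole → essential)
  14 | -0111-  (sole → essential)
  15 | --1111,-0111-,001-11
  18 | -10010  (sole → essential)
  20 | 0-0100,01-100
  23 | 01-111  (sole → essential)
  28 | 01-100  (sole → essential)
  31 | --1111,01-111
  33 | -00001,1-0001,10-001
  38 | 10-11-  (sole → essential)
  39 | 10-11-  (sole → essential)
  41 | 10-001,101-01
  44 | 1011--  (sole → essential)
  45 | 1-11-1,101-01,1011--
  46 | -0111-,10-11-,1011--
  47 | --1111,-0111-,1-11-1,10-11-,1011--
  49 | 1-0001  (sole → essential)
  50 | -10010,11-010
  58 | 11-010  (sole → essential)
  61 | 1-11-1  (sole → essential)
  63 | --1111,1-11-1
Essential prime implicants: -0111-, -10010, 001-11, 01-100, 01-111, 1-0001, 1-11-1, 10-11-, 1011--, 11-010

10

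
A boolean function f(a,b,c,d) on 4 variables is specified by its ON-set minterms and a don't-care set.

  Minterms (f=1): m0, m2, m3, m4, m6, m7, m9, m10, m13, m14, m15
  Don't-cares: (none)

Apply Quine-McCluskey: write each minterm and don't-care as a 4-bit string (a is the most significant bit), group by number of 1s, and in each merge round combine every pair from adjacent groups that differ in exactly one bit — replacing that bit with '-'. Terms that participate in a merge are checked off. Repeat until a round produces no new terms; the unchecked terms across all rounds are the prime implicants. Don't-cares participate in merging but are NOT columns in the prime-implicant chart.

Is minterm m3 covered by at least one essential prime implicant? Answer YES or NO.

YES

size-2^0 implicants → 0000(✓)  0010(✓)  0011(✓)  0100(✓)  0110(✓)  0111(✓)  1001(✓)  1010(✓)  1101(✓)  1110(✓)  1111(✓)
size-2^1 implicants → -010(✓)  -110(✓)  -111(✓)  0-00(✓)  0-10(✓)  0-11(✓)  00-0(✓)  001-(✓)  01-0(✓)  011-(✓)  1-01  1-10(✓)  11-1  111-(✓)
size-2^2 implicants → --10  -11-  0--0  0-1-
Unchecked terms (primes): --10, -11-, 0--0, 0-1-, 1-01, 11-1
Minterm coverage:
  m0 ⊆ 0--0 [E]
  m2 ⊆ --10,0--0,0-1-
  m3 ⊆ 0-1- [E]
  m4 ⊆ 0--0 [E]
  m6 ⊆ --10,-11-,0--0,0-1-
  m7 ⊆ -11-,0-1-
  m9 ⊆ 1-01 [E]
  m10 ⊆ --10 [E]
  m13 ⊆ 1-01,11-1
  m14 ⊆ --10,-11-
  m15 ⊆ -11-,11-1
E = {--10, 0--0, 0-1-, 1-01}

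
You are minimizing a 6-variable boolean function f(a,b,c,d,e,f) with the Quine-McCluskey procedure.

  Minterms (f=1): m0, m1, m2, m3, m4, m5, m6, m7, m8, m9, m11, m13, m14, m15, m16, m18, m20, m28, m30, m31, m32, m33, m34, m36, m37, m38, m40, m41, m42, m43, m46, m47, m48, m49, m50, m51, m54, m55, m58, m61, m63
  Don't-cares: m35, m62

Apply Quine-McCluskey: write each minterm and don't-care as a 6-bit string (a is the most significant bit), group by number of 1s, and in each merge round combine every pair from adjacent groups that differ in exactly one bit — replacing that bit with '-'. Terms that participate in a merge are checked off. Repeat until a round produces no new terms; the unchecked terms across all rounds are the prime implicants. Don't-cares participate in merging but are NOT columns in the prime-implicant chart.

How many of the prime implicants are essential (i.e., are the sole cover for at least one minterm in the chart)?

[col 0] 000000*, 000001*, 000010*, 000011*, 000100*, 000101*, 000110*, 000111*, 001000*, 001001*, 001011*, 001101*, 001110*, 001111*, 010000*, 010010*, 010100*, 011100*, 011110*, 011111*, 100000*, 100001*, 100010*, 100011*, 100100*, 100101*, 100110*, 101000*, 101001*, 101010*, 101011*, 101110*, 101111*, 110000*, 110001*, 110010*, 110011*, 110110*, 110111*, 111010*, 111101*, 111110*, 111111*
[col 1] -00000*, -00001*, -00010*, -00011*, -00100*, -00101*, -00110*, -01000*, -01001*, -01011*, -01110*, -01111*, -10000*, -10010*, -11110*, -11111*, 0-0000*, 0-0010*, 0-0100*, 0-1110*, 0-1111*, 00-000*, 00-001*, 00-011*, 00-101*, 00-110*, 00-111*, 000-00*, 000-01*, 000-10*, 000-11*, 0000-0*, 0000-1*, 00000-*, 00001-*, 0001-0*, 0001-1*, 00010-*, 00011-*, 001-01*, 001-11*, 0010-1*, 00100-*, 0011-1*, 00111-*, 01-100, 010-00*, 0100-0*, 0111-0, 01111-*, 1-0000*, 1-0001*, 1-0010*, 1-0011*, 1-0110*, 1-1010*, 1-1110*, 1-1111*, 10-000*, 10-001*, 10-010*, 10-011*, 10-110*, 100-00*, 100-01*, 100-10*, 1000-0*, 1000-1*, 10000-*, 10001-*, 1001-0*, 10010-*, 101-10*, 101-11*, 1010-0*, 1010-1*, 10100-*, 10101-*, 10111-*, 11-010*, 11-110*, 11-111*, 110-10*, 110-11*, 1100-0*, 1100-1*, 11000-*, 11001-*, 11011-*, 111-10*, 1111-1, 11111-*
[col 2] --0000*, --0010*, --1110*, --1111*, -0-000*, -0-001*, -0-011*, -0-110, -00-00*, -00-01*, -00-10*, -000-0*, -000-1*, -0000-*, -0001-*, -001-0*, -0010-*, -01-11, -010-1*, -0100-*, -0111-*, -100-0*, -1111-*, 0-0-00, 0-00-0*, 0-111-*, 00--01*, 00--11*, 00-0-1*, 00-00-*, 00-1-1*, 00-11-, 000--0*, 000--1*, 000-0-*, 000-1-*, 0000--*, 0001--*, 001--1*, 1--010*, 1--110*, 1-0-10*, 1-00-0*, 1-00-1*, 1-000-*, 1-001-*, 1-1-10*, 1-111-*, 10--10*, 10-0-0*, 10-0-1*, 10-00-*, 10-01-*, 100--0*, 100-0-*, 1000--*, 101-1-, 1010--*, 11--10*, 11-11-, 110-1-, 1100--*
[col 3] --00-0, --111-, -0-0-1, -0-00-, -00--0, -00-0-, -000--, 00---1, 000---, 1---10, 1-00--, 10-0--
Prime implicants: --00-0, --111-, -0-0-1, -0-00-, -0-110, -00--0, -00-0-, -000--, -01-11, 0-0-00, 00---1, 00-11-, 000---, 01-100, 0111-0, 1---10, 1-00--, 10-0--, 101-1-, 11-11-, 110-1-, 1111-1
PI chart (minterm → PIs covering it):
  0 | --00-0,-0-00-,-00--0,-00-0-,-000--,0-0-00,000---
  1 | -0-0-1,-0-00-,-00-0-,-000--,00---1,000---
  2 | --00-0,-00--0,-000--,000---
  3 | -0-0-1,-000--,00---1,000---
  4 | -00--0,-00-0-,0-0-00,000---
  5 | -00-0-,00---1,000---
  6 | -0-110,-00--0,00-11-,000---
  7 | 00---1,00-11-,000---
  8 | -0-00-  (sole → essential)
  9 | -0-0-1,-0-00-,00---1
  11 | -0-0-1,-01-11,00---1
  13 | 00---1  (sole → essential)
  14 | --111-,-0-110,00-11-
  15 | --111-,-01-11,00---1,00-11-
  16 | --00-0,0-0-00
  18 | --00-0  (sole → essential)
  20 | 0-0-00,01-100
  28 | 01-100,0111-0
  30 | --111-,0111-0
  31 | --111-  (sole → essential)
  32 | --00-0,-0-00-,-00--0,-00-0-,-000--,1-00--,10-0--
  33 | -0-0-1,-0-00-,-00-0-,-000--,1-00--,10-0--
  34 | --00-0,-00--0,-000--,1---10,1-00--,10-0--
  36 | -00--0,-00-0-
  37 | -00-0-  (sole → essential)
  38 | -0-110,-00--0,1---10
  40 | -0-00-,10-0--
  41 | -0-0-1,-0-00-,10-0--
  42 | 1---10,10-0--,101-1-
  43 | -0-0-1,-01-11,10-0--,101-1-
  46 | --111-,-0-110,1---10,101-1-
  47 | --111-,-01-11,101-1-
  48 | --00-0,1-00--
  49 | 1-00--  (sole → essential)
  50 | --00-0,1---10,1-00--,110-1-
  51 | 1-00--,110-1-
  54 | 1---10,11-11-,110-1-
  55 | 11-11-,110-1-
  58 | 1---10  (sole → essential)
  61 | 1111-1  (sole → essential)
  63 | --111-,11-11-,1111-1
Essential prime implicants: --00-0, --111-, -0-00-, -00-0-, 00---1, 1---10, 1-00--, 1111-1

8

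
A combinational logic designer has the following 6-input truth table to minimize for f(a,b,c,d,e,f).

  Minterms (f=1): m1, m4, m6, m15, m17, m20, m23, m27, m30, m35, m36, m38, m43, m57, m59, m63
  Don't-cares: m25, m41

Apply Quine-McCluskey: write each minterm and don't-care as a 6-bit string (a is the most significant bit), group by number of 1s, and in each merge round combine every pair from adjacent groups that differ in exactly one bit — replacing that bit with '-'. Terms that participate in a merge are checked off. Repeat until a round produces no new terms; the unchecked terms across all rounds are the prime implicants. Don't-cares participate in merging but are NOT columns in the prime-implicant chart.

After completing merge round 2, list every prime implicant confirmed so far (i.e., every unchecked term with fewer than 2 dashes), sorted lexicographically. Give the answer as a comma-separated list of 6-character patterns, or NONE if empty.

size-2^0 implicants → 000001(✓)  000100(✓)  000110(✓)  001111  010001(✓)  010100(✓)  010111  011001(✓)  011011(✓)  011110  100011(✓)  100100(✓)  100110(✓)  101001(✓)  101011(✓)  111001(✓)  111011(✓)  111111(✓)
size-2^1 implicants → -00100(✓)  -00110(✓)  -11001(✓)  -11011(✓)  0-0001  0-0100  0001-0(✓)  01-001  0110-1(✓)  1-1001(✓)  1-1011(✓)  10-011  1001-0(✓)  1010-1(✓)  111-11  1110-1(✓)
size-2^2 implicants → -001-0  -110-1  1-10-1
Unchecked terms (primes): -001-0, -110-1, 0-0001, 0-0100, 001111, 01-001, 010111, 011110, 1-10-1, 10-011, 111-11

0-0001, 0-0100, 001111, 01-001, 010111, 011110, 10-011, 111-11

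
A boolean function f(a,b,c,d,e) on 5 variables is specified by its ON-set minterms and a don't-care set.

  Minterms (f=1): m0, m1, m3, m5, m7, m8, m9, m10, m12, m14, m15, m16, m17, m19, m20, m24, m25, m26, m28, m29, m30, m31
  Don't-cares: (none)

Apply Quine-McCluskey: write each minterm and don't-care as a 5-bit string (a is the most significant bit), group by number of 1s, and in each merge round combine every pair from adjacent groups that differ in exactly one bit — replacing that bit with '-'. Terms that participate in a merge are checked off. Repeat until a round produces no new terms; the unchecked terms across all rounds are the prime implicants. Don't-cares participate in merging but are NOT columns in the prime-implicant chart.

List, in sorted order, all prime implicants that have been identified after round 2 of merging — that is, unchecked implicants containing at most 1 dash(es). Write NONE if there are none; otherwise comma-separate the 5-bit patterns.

Round 0: 00000✓ 00001✓ 00011✓ 00101✓ 00111✓ 01000✓ 01001✓ 01010✓ 01100✓ 01110✓ 01111✓ 10000✓ 10001✓ 10011✓ 10100✓ 11000✓ 11001✓ 11010✓ 11100✓ 11101✓ 11110✓ 11111✓
Round 1: -0000✓ -0001✓ -0011✓ -1000✓ -1001✓ -1010✓ -1100✓ -1110✓ -1111✓ 0-000✓ 0-001✓ 0-111 00-01✓ 00-11✓ 000-1✓ 0000-✓ 001-1✓ 01-00✓ 01-10✓ 010-0✓ 0100-✓ 011-0✓ 0111-✓ 1-000✓ 1-001✓ 1-100✓ 10-00✓ 100-1✓ 1000-✓ 11-00✓ 11-01✓ 11-10✓ 110-0✓ 1100-✓ 111-0✓ 111-1✓ 1110-✓ 1111-✓
Round 2: --000✓ --001✓ -00-1 -000-✓ -1-00✓ -1-10✓ -10-0✓ -100-✓ -11-0✓ -111- 0-00-✓ 00--1 01--0✓ 1--00 1-00-✓ 11--0✓ 11-0- 111--
Round 3: --00- -1--0
PIs = {--00-, -00-1, -1--0, -111-, 0-111, 00--1, 1--00, 11-0-, 111--}

0-111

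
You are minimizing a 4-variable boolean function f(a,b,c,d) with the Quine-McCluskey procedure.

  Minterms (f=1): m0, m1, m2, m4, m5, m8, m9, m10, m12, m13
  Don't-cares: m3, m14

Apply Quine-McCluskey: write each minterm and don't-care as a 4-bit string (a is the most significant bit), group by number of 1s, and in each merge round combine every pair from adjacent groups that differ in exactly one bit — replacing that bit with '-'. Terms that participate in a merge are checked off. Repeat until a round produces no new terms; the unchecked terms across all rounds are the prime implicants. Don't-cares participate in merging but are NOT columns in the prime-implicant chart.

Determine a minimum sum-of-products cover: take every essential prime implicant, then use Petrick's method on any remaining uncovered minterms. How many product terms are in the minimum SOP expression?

2

[col 0] 0000*, 0001*, 0010*, 0011*, 0100*, 0101*, 1000*, 1001*, 1010*, 1100*, 1101*, 1110*
[col 1] -000*, -001*, -010*, -100*, -101*, 0-00*, 0-01*, 00-0*, 00-1*, 000-*, 001-*, 010-*, 1-00*, 1-01*, 1-10*, 10-0*, 100-*, 11-0*, 110-*
[col 2] --00*, --01*, -0-0, -00-*, -10-*, 0-0-*, 00--, 1--0, 1-0-*
[col 3] --0-
Prime implicants: --0-, -0-0, 00--, 1--0
PI chart (minterm → PIs covering it):
  0 | --0-,-0-0,00--
  1 | --0-,00--
  2 | -0-0,00--
  4 | --0-  (sole → essential)
  5 | --0-  (sole → essential)
  8 | --0-,-0-0,1--0
  9 | --0-  (sole → essential)
  10 | -0-0,1--0
  12 | --0-,1--0
  13 | --0-  (sole → essential)
Essential prime implicants: --0-
Petrick residual → -0-0
Minimum SOP uses 2 PIs: c' + b'd'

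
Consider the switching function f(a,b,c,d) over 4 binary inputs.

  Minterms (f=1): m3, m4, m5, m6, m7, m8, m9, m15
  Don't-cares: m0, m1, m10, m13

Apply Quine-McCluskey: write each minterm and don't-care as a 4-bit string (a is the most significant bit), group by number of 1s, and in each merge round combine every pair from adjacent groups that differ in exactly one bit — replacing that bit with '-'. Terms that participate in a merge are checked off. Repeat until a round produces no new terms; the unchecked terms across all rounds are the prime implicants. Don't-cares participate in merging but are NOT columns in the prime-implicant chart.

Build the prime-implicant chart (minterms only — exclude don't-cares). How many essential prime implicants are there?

3

Round 0: 0000✓ 0001✓ 0011✓ 0100✓ 0101✓ 0110✓ 0111✓ 1000✓ 1001✓ 1010✓ 1101✓ 1111✓
Round 1: -000✓ -001✓ -101✓ -111✓ 0-00✓ 0-01✓ 0-11✓ 00-1✓ 000-✓ 01-0✓ 01-1✓ 010-✓ 011-✓ 1-01✓ 10-0 100-✓ 11-1✓
Round 2: --01 -00- -1-1 0--1 0-0- 01--
PIs = {--01, -00-, -1-1, 0--1, 0-0-, 01--, 10-0}
Coverage chart:
  m3: 0--1 ←essential
  m4: 0-0-,01--
  m5: --01,-1-1,0--1,0-0-,01--
  m6: 01-- ←essential
  m7: -1-1,0--1,01--
  m8: -00-,10-0
  m9: --01,-00-
  m15: -1-1 ←essential
Essential: -1-1, 0--1, 01--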